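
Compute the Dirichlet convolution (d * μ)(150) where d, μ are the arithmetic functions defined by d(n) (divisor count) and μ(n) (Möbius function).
(d * μ)(150) = 1

Divisors of 150: [1, 2, 3, 5, 6, 10, 15, 25, 30, 50, 75, 150]. For each d | 150:
  d = 1: d(1) · μ(150/1) = 1 · 0 = 0
  d = 2: d(2) · μ(150/2) = 2 · 0 = 0
  d = 3: d(3) · μ(150/3) = 2 · 0 = 0
  d = 5: d(5) · μ(150/5) = 2 · -1 = -2
  d = 6: d(6) · μ(150/6) = 4 · 0 = 0
  d = 10: d(10) · μ(150/10) = 4 · 1 = 4
  d = 15: d(15) · μ(150/15) = 4 · 1 = 4
  d = 25: d(25) · μ(150/25) = 3 · 1 = 3
  d = 30: d(30) · μ(150/30) = 8 · -1 = -8
  d = 50: d(50) · μ(150/50) = 6 · -1 = -6
  d = 75: d(75) · μ(150/75) = 6 · -1 = -6
  d = 150: d(150) · μ(150/150) = 12 · 1 = 12
Summing: (d * μ)(150) = 0 + 0 + 0 + -2 + 0 + 4 + 4 + 3 + -8 + -6 + -6 + 12 = 1.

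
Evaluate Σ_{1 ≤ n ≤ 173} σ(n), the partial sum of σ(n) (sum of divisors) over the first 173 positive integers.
Σ_{n ≤ 173} σ(n) = 24604

Compute σ(n) for each 1 ≤ n ≤ 173: σ(1) = 1, σ(2) = 3, σ(3) = 4, σ(4) = 7, σ(5) = 6, σ(6) = 12, σ(7) = 8, σ(8) = 15, σ(9) = 13, σ(10) = 18, σ(11) = 12, σ(12) = 28, σ(13) = 14, σ(14) = 24, σ(15) = 24, σ(16) = 31, σ(17) = 18, σ(18) = 39, σ(19) = 20, σ(20) = 42, σ(21) = 32, σ(22) = 36, σ(23) = 24, σ(24) = 60, σ(25) = 31, σ(26) = 42, σ(27) = 40, σ(28) = 56, σ(29) = 30, σ(30) = 72, σ(31) = 32, σ(32) = 63, σ(33) = 48, σ(34) = 54, σ(35) = 48, σ(36) = 91, σ(37) = 38, σ(38) = 60, σ(39) = 56, σ(40) = 90, σ(41) = 42, σ(42) = 96, σ(43) = 44, σ(44) = 84, σ(45) = 78, σ(46) = 72, σ(47) = 48, σ(48) = 124, σ(49) = 57, σ(50) = 93, σ(51) = 72, σ(52) = 98, σ(53) = 54, σ(54) = 120, σ(55) = 72, σ(56) = 120, σ(57) = 80, σ(58) = 90, σ(59) = 60, σ(60) = 168, σ(61) = 62, σ(62) = 96, σ(63) = 104, σ(64) = 127, σ(65) = 84, σ(66) = 144, σ(67) = 68, σ(68) = 126, σ(69) = 96, σ(70) = 144, σ(71) = 72, σ(72) = 195, σ(73) = 74, σ(74) = 114, σ(75) = 124, σ(76) = 140, σ(77) = 96, σ(78) = 168, σ(79) = 80, σ(80) = 186, σ(81) = 121, σ(82) = 126, σ(83) = 84, σ(84) = 224, σ(85) = 108, σ(86) = 132, σ(87) = 120, σ(88) = 180, σ(89) = 90, σ(90) = 234, σ(91) = 112, σ(92) = 168, σ(93) = 128, σ(94) = 144, σ(95) = 120, σ(96) = 252, σ(97) = 98, σ(98) = 171, σ(99) = 156, σ(100) = 217, σ(101) = 102, σ(102) = 216, σ(103) = 104, σ(104) = 210, σ(105) = 192, σ(106) = 162, σ(107) = 108, σ(108) = 280, σ(109) = 110, σ(110) = 216, σ(111) = 152, σ(112) = 248, σ(113) = 114, σ(114) = 240, σ(115) = 144, σ(116) = 210, σ(117) = 182, σ(118) = 180, σ(119) = 144, σ(120) = 360, σ(121) = 133, σ(122) = 186, σ(123) = 168, σ(124) = 224, σ(125) = 156, σ(126) = 312, σ(127) = 128, σ(128) = 255, σ(129) = 176, σ(130) = 252, σ(131) = 132, σ(132) = 336, σ(133) = 160, σ(134) = 204, σ(135) = 240, σ(136) = 270, σ(137) = 138, σ(138) = 288, σ(139) = 140, σ(140) = 336, σ(141) = 192, σ(142) = 216, σ(143) = 168, σ(144) = 403, σ(145) = 180, σ(146) = 222, σ(147) = 228, σ(148) = 266, σ(149) = 150, σ(150) = 372, σ(151) = 152, σ(152) = 300, σ(153) = 234, σ(154) = 288, σ(155) = 192, σ(156) = 392, σ(157) = 158, σ(158) = 240, σ(159) = 216, σ(160) = 378, σ(161) = 192, σ(162) = 363, σ(163) = 164, σ(164) = 294, σ(165) = 288, σ(166) = 252, σ(167) = 168, σ(168) = 480, σ(169) = 183, σ(170) = 324, σ(171) = 260, σ(172) = 308, σ(173) = 174. Summing all 173 values: 24604. (Average order: Σ_{n ≤ x} σ(n) ~ (π²/12) x². For x = 173, (π²/12)·173² ≈ 24615.62.)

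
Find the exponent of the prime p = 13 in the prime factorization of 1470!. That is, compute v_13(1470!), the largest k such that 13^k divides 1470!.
v_13(1470!) = 121

Legendre's formula: v_p(n!) = Σ_{k ≥ 1} ⌊n / p^k⌋. For p = 13, n = 1470, the terms are:
  ⌊1470/13^1⌋ = ⌊1470/13⌋ = 113
  ⌊1470/13^2⌋ = ⌊1470/169⌋ = 8
(the next term ⌊1470/13^3⌋ = 0, terminating the sum). Summing: v_13(1470!) = 113 + 8 = 121.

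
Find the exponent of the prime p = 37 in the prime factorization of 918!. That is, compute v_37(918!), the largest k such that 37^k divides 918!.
v_37(918!) = 24

Legendre's formula: v_p(n!) = Σ_{k ≥ 1} ⌊n / p^k⌋. For p = 37, n = 918, the terms are:
  ⌊918/37^1⌋ = ⌊918/37⌋ = 24
(the next term ⌊918/37^2⌋ = 0, terminating the sum). Summing: v_37(918!) = 24 = 24.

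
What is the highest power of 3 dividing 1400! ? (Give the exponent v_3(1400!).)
v_3(1400!) = 695

Legendre's formula: v_p(n!) = Σ_{k ≥ 1} ⌊n / p^k⌋. For p = 3, n = 1400, the terms are:
  ⌊1400/3^1⌋ = ⌊1400/3⌋ = 466
  ⌊1400/3^2⌋ = ⌊1400/9⌋ = 155
  ⌊1400/3^3⌋ = ⌊1400/27⌋ = 51
  ⌊1400/3^4⌋ = ⌊1400/81⌋ = 17
  ⌊1400/3^5⌋ = ⌊1400/243⌋ = 5
  ⌊1400/3^6⌋ = ⌊1400/729⌋ = 1
(the next term ⌊1400/3^7⌋ = 0, terminating the sum). Summing: v_3(1400!) = 466 + 155 + 51 + 17 + 5 + 1 = 695.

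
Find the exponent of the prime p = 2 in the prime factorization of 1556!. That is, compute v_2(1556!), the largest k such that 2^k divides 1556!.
v_2(1556!) = 1552

Legendre's formula: v_p(n!) = Σ_{k ≥ 1} ⌊n / p^k⌋. For p = 2, n = 1556, the terms are:
  ⌊1556/2^1⌋ = ⌊1556/2⌋ = 778
  ⌊1556/2^2⌋ = ⌊1556/4⌋ = 389
  ⌊1556/2^3⌋ = ⌊1556/8⌋ = 194
  ⌊1556/2^4⌋ = ⌊1556/16⌋ = 97
  ⌊1556/2^5⌋ = ⌊1556/32⌋ = 48
  ⌊1556/2^6⌋ = ⌊1556/64⌋ = 24
  ⌊1556/2^7⌋ = ⌊1556/128⌋ = 12
  ⌊1556/2^8⌋ = ⌊1556/256⌋ = 6
  ⌊1556/2^9⌋ = ⌊1556/512⌋ = 3
  ⌊1556/2^10⌋ = ⌊1556/1024⌋ = 1
(the next term ⌊1556/2^11⌋ = 0, terminating the sum). Summing: v_2(1556!) = 778 + 389 + 194 + 97 + 48 + 24 + 12 + 6 + 3 + 1 = 1552.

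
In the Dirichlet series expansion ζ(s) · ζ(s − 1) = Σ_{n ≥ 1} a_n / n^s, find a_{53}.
σ(53) = 54

In the product (Σ m^0/m^s)(Σ k / k^s) = Σ (Σ_{d | n} d) / n^s, the coefficient of 1/n^s is σ(n) = Σ_{d | n} d. For n = 53, divisors are [1, 53]; summing: σ(53) = 54.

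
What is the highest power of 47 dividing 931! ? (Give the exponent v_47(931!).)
v_47(931!) = 19

Legendre's formula: v_p(n!) = Σ_{k ≥ 1} ⌊n / p^k⌋. For p = 47, n = 931, the terms are:
  ⌊931/47^1⌋ = ⌊931/47⌋ = 19
(the next term ⌊931/47^2⌋ = 0, terminating the sum). Summing: v_47(931!) = 19 = 19.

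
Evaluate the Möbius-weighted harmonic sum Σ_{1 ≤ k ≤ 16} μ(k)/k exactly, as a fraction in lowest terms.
Σ μ(k)/k = 304/5005

Values of μ(k) for 1 ≤ k ≤ 16: μ(1) = 1, μ(2) = -1, μ(3) = -1, μ(5) = -1, μ(6) = 1, μ(7) = -1, μ(10) = 1, μ(11) = -1, μ(13) = -1, μ(14) = 1, μ(15) = 1, with μ = 0 on non-squarefree integers. Summing μ(k)/k for k where μ(k) ≠ 0 gives 304/5005 ≈ 0.0607. (PNT ⟺ this sum → 0 as n → ∞.)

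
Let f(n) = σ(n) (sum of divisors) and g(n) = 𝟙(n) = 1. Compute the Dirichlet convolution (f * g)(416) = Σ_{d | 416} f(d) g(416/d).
(σ * 𝟙)(416) = 1800

Divisors of 416: [1, 2, 4, 8, 13, 16, 26, 32, 52, 104, 208, 416]. For each d | 416:
  d = 1: σ(1) · 𝟙(416/1) = 1 · 1 = 1
  d = 2: σ(2) · 𝟙(416/2) = 3 · 1 = 3
  d = 4: σ(4) · 𝟙(416/4) = 7 · 1 = 7
  d = 8: σ(8) · 𝟙(416/8) = 15 · 1 = 15
  d = 13: σ(13) · 𝟙(416/13) = 14 · 1 = 14
  d = 16: σ(16) · 𝟙(416/16) = 31 · 1 = 31
  d = 26: σ(26) · 𝟙(416/26) = 42 · 1 = 42
  d = 32: σ(32) · 𝟙(416/32) = 63 · 1 = 63
  d = 52: σ(52) · 𝟙(416/52) = 98 · 1 = 98
  d = 104: σ(104) · 𝟙(416/104) = 210 · 1 = 210
  d = 208: σ(208) · 𝟙(416/208) = 434 · 1 = 434
  d = 416: σ(416) · 𝟙(416/416) = 882 · 1 = 882
Summing: (σ * 𝟙)(416) = 1 + 3 + 7 + 15 + 14 + 31 + 42 + 63 + 98 + 210 + 434 + 882 = 1800.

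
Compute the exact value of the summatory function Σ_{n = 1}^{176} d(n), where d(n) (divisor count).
Σ_{n ≤ 176} d(n) = 943

Compute d(n) for each 1 ≤ n ≤ 176: d(1) = 1, d(2) = 2, d(3) = 2, d(4) = 3, d(5) = 2, d(6) = 4, d(7) = 2, d(8) = 4, d(9) = 3, d(10) = 4, d(11) = 2, d(12) = 6, d(13) = 2, d(14) = 4, d(15) = 4, d(16) = 5, d(17) = 2, d(18) = 6, d(19) = 2, d(20) = 6, d(21) = 4, d(22) = 4, d(23) = 2, d(24) = 8, d(25) = 3, d(26) = 4, d(27) = 4, d(28) = 6, d(29) = 2, d(30) = 8, d(31) = 2, d(32) = 6, d(33) = 4, d(34) = 4, d(35) = 4, d(36) = 9, d(37) = 2, d(38) = 4, d(39) = 4, d(40) = 8, d(41) = 2, d(42) = 8, d(43) = 2, d(44) = 6, d(45) = 6, d(46) = 4, d(47) = 2, d(48) = 10, d(49) = 3, d(50) = 6, d(51) = 4, d(52) = 6, d(53) = 2, d(54) = 8, d(55) = 4, d(56) = 8, d(57) = 4, d(58) = 4, d(59) = 2, d(60) = 12, d(61) = 2, d(62) = 4, d(63) = 6, d(64) = 7, d(65) = 4, d(66) = 8, d(67) = 2, d(68) = 6, d(69) = 4, d(70) = 8, d(71) = 2, d(72) = 12, d(73) = 2, d(74) = 4, d(75) = 6, d(76) = 6, d(77) = 4, d(78) = 8, d(79) = 2, d(80) = 10, d(81) = 5, d(82) = 4, d(83) = 2, d(84) = 12, d(85) = 4, d(86) = 4, d(87) = 4, d(88) = 8, d(89) = 2, d(90) = 12, d(91) = 4, d(92) = 6, d(93) = 4, d(94) = 4, d(95) = 4, d(96) = 12, d(97) = 2, d(98) = 6, d(99) = 6, d(100) = 9, d(101) = 2, d(102) = 8, d(103) = 2, d(104) = 8, d(105) = 8, d(106) = 4, d(107) = 2, d(108) = 12, d(109) = 2, d(110) = 8, d(111) = 4, d(112) = 10, d(113) = 2, d(114) = 8, d(115) = 4, d(116) = 6, d(117) = 6, d(118) = 4, d(119) = 4, d(120) = 16, d(121) = 3, d(122) = 4, d(123) = 4, d(124) = 6, d(125) = 4, d(126) = 12, d(127) = 2, d(128) = 8, d(129) = 4, d(130) = 8, d(131) = 2, d(132) = 12, d(133) = 4, d(134) = 4, d(135) = 8, d(136) = 8, d(137) = 2, d(138) = 8, d(139) = 2, d(140) = 12, d(141) = 4, d(142) = 4, d(143) = 4, d(144) = 15, d(145) = 4, d(146) = 4, d(147) = 6, d(148) = 6, d(149) = 2, d(150) = 12, d(151) = 2, d(152) = 8, d(153) = 6, d(154) = 8, d(155) = 4, d(156) = 12, d(157) = 2, d(158) = 4, d(159) = 4, d(160) = 12, d(161) = 4, d(162) = 10, d(163) = 2, d(164) = 6, d(165) = 8, d(166) = 4, d(167) = 2, d(168) = 16, d(169) = 3, d(170) = 8, d(171) = 6, d(172) = 6, d(173) = 2, d(174) = 8, d(175) = 6, d(176) = 10. Summing all 176 values: 943. (Dirichlet's divisor formula: Σ_{n ≤ x} d(n) = x ln(x) + (2γ − 1) x + O(√x). For x = 176, the asymptotic estimate is ≈ 937.19.)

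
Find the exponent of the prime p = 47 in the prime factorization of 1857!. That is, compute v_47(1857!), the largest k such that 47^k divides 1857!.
v_47(1857!) = 39

Legendre's formula: v_p(n!) = Σ_{k ≥ 1} ⌊n / p^k⌋. For p = 47, n = 1857, the terms are:
  ⌊1857/47^1⌋ = ⌊1857/47⌋ = 39
(the next term ⌊1857/47^2⌋ = 0, terminating the sum). Summing: v_47(1857!) = 39 = 39.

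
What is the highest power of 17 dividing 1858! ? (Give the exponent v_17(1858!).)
v_17(1858!) = 115

Legendre's formula: v_p(n!) = Σ_{k ≥ 1} ⌊n / p^k⌋. For p = 17, n = 1858, the terms are:
  ⌊1858/17^1⌋ = ⌊1858/17⌋ = 109
  ⌊1858/17^2⌋ = ⌊1858/289⌋ = 6
(the next term ⌊1858/17^3⌋ = 0, terminating the sum). Summing: v_17(1858!) = 109 + 6 = 115.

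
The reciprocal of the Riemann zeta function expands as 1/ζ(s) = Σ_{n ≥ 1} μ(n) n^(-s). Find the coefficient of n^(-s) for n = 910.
μ(910) = 1

Factor n = 910 = 2 · 5 · 7 · 13. μ(n) = 0 if any exponent ≥ 2 (not squarefree); otherwise μ(n) = (−1)^{ω(n)} where ω(n) is the number of distinct prime factors. Applying: μ(910) = 1.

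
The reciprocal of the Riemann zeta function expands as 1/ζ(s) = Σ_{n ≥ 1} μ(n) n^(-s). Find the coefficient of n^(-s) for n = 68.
μ(68) = 0

Factor n = 68 = 2^2 · 17. μ(n) = 0 if any exponent ≥ 2 (not squarefree); otherwise μ(n) = (−1)^{ω(n)} where ω(n) is the number of distinct prime factors. Applying: μ(68) = 0.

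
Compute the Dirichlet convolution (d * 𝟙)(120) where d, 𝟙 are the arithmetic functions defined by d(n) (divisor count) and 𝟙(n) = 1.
(d * 𝟙)(120) = 90

Divisors of 120: [1, 2, 3, 4, 5, 6, 8, 10, 12, 15, 20, 24, 30, 40, 60, 120]. For each d | 120:
  d = 1: d(1) · 𝟙(120/1) = 1 · 1 = 1
  d = 2: d(2) · 𝟙(120/2) = 2 · 1 = 2
  d = 3: d(3) · 𝟙(120/3) = 2 · 1 = 2
  d = 4: d(4) · 𝟙(120/4) = 3 · 1 = 3
  d = 5: d(5) · 𝟙(120/5) = 2 · 1 = 2
  d = 6: d(6) · 𝟙(120/6) = 4 · 1 = 4
  d = 8: d(8) · 𝟙(120/8) = 4 · 1 = 4
  d = 10: d(10) · 𝟙(120/10) = 4 · 1 = 4
  d = 12: d(12) · 𝟙(120/12) = 6 · 1 = 6
  d = 15: d(15) · 𝟙(120/15) = 4 · 1 = 4
  d = 20: d(20) · 𝟙(120/20) = 6 · 1 = 6
  d = 24: d(24) · 𝟙(120/24) = 8 · 1 = 8
  d = 30: d(30) · 𝟙(120/30) = 8 · 1 = 8
  d = 40: d(40) · 𝟙(120/40) = 8 · 1 = 8
  d = 60: d(60) · 𝟙(120/60) = 12 · 1 = 12
  d = 120: d(120) · 𝟙(120/120) = 16 · 1 = 16
Summing: (d * 𝟙)(120) = 1 + 2 + 2 + 3 + 2 + 4 + 4 + 4 + 6 + 4 + 6 + 8 + 8 + 8 + 12 + 16 = 90.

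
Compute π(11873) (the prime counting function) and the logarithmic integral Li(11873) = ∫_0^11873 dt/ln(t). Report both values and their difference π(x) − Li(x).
π(11873) = 1423;  Li(11873) ≈ 1447.57;  π(x) − Li(x) ≈ -24.57.

Direct count of primes ≤ 11873 gives π(11873) = 1423. Numerical evaluation of the logarithmic integral gives Li(11873) ≈ 1447.57. The difference π(x) − Li(x) ≈ -24.57 is typically negative for small/moderate x (Li(x) overestimates), though Littlewood's theorem shows this sign changes infinitely often.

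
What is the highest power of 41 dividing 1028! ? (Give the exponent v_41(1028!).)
v_41(1028!) = 25

Legendre's formula: v_p(n!) = Σ_{k ≥ 1} ⌊n / p^k⌋. For p = 41, n = 1028, the terms are:
  ⌊1028/41^1⌋ = ⌊1028/41⌋ = 25
(the next term ⌊1028/41^2⌋ = 0, terminating the sum). Summing: v_41(1028!) = 25 = 25.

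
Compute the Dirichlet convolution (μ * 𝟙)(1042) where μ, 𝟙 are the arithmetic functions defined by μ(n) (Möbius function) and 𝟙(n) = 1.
(μ * 𝟙)(1042) = 0

Divisors of 1042: [1, 2, 521, 1042]. For each d | 1042:
  d = 1: μ(1) · 𝟙(1042/1) = 1 · 1 = 1
  d = 2: μ(2) · 𝟙(1042/2) = -1 · 1 = -1
  d = 521: μ(521) · 𝟙(1042/521) = -1 · 1 = -1
  d = 1042: μ(1042) · 𝟙(1042/1042) = 1 · 1 = 1
Summing: (μ * 𝟙)(1042) = 1 + -1 + -1 + 1 = 0.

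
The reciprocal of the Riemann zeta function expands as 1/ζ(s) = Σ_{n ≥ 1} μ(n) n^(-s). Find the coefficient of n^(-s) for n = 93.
μ(93) = 1

Factor n = 93 = 3 · 31. μ(n) = 0 if any exponent ≥ 2 (not squarefree); otherwise μ(n) = (−1)^{ω(n)} where ω(n) is the number of distinct prime factors. Applying: μ(93) = 1.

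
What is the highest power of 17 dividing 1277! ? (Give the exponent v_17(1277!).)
v_17(1277!) = 79

Legendre's formula: v_p(n!) = Σ_{k ≥ 1} ⌊n / p^k⌋. For p = 17, n = 1277, the terms are:
  ⌊1277/17^1⌋ = ⌊1277/17⌋ = 75
  ⌊1277/17^2⌋ = ⌊1277/289⌋ = 4
(the next term ⌊1277/17^3⌋ = 0, terminating the sum). Summing: v_17(1277!) = 75 + 4 = 79.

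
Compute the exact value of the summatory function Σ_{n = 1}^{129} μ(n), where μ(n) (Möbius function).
Σ_{n ≤ 129} μ(n) = -1

Compute μ(n) for each 1 ≤ n ≤ 129: μ(1) = 1, μ(2) = -1, μ(3) = -1, μ(4) = 0, μ(5) = -1, μ(6) = 1, μ(7) = -1, μ(8) = 0, μ(9) = 0, μ(10) = 1, μ(11) = -1, μ(12) = 0, μ(13) = -1, μ(14) = 1, μ(15) = 1, μ(16) = 0, μ(17) = -1, μ(18) = 0, μ(19) = -1, μ(20) = 0, μ(21) = 1, μ(22) = 1, μ(23) = -1, μ(24) = 0, μ(25) = 0, μ(26) = 1, μ(27) = 0, μ(28) = 0, μ(29) = -1, μ(30) = -1, μ(31) = -1, μ(32) = 0, μ(33) = 1, μ(34) = 1, μ(35) = 1, μ(36) = 0, μ(37) = -1, μ(38) = 1, μ(39) = 1, μ(40) = 0, μ(41) = -1, μ(42) = -1, μ(43) = -1, μ(44) = 0, μ(45) = 0, μ(46) = 1, μ(47) = -1, μ(48) = 0, μ(49) = 0, μ(50) = 0, μ(51) = 1, μ(52) = 0, μ(53) = -1, μ(54) = 0, μ(55) = 1, μ(56) = 0, μ(57) = 1, μ(58) = 1, μ(59) = -1, μ(60) = 0, μ(61) = -1, μ(62) = 1, μ(63) = 0, μ(64) = 0, μ(65) = 1, μ(66) = -1, μ(67) = -1, μ(68) = 0, μ(69) = 1, μ(70) = -1, μ(71) = -1, μ(72) = 0, μ(73) = -1, μ(74) = 1, μ(75) = 0, μ(76) = 0, μ(77) = 1, μ(78) = -1, μ(79) = -1, μ(80) = 0, μ(81) = 0, μ(82) = 1, μ(83) = -1, μ(84) = 0, μ(85) = 1, μ(86) = 1, μ(87) = 1, μ(88) = 0, μ(89) = -1, μ(90) = 0, μ(91) = 1, μ(92) = 0, μ(93) = 1, μ(94) = 1, μ(95) = 1, μ(96) = 0, μ(97) = -1, μ(98) = 0, μ(99) = 0, μ(100) = 0, μ(101) = -1, μ(102) = -1, μ(103) = -1, μ(104) = 0, μ(105) = -1, μ(106) = 1, μ(107) = -1, μ(108) = 0, μ(109) = -1, μ(110) = -1, μ(111) = 1, μ(112) = 0, μ(113) = -1, μ(114) = -1, μ(115) = 1, μ(116) = 0, μ(117) = 0, μ(118) = 1, μ(119) = 1, μ(120) = 0, μ(121) = 0, μ(122) = 1, μ(123) = 1, μ(124) = 0, μ(125) = 0, μ(126) = 0, μ(127) = -1, μ(128) = 0, μ(129) = 1. Summing all 129 values: -1. (Mertens function M(x) = Σ_{n ≤ x} μ(n); on average M(x) should be small (PNT ⟺ M(x) = o(x)).)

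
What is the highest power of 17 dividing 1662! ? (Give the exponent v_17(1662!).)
v_17(1662!) = 102

Legendre's formula: v_p(n!) = Σ_{k ≥ 1} ⌊n / p^k⌋. For p = 17, n = 1662, the terms are:
  ⌊1662/17^1⌋ = ⌊1662/17⌋ = 97
  ⌊1662/17^2⌋ = ⌊1662/289⌋ = 5
(the next term ⌊1662/17^3⌋ = 0, terminating the sum). Summing: v_17(1662!) = 97 + 5 = 102.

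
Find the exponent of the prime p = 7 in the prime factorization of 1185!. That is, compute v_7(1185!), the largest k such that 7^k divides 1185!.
v_7(1185!) = 196

Legendre's formula: v_p(n!) = Σ_{k ≥ 1} ⌊n / p^k⌋. For p = 7, n = 1185, the terms are:
  ⌊1185/7^1⌋ = ⌊1185/7⌋ = 169
  ⌊1185/7^2⌋ = ⌊1185/49⌋ = 24
  ⌊1185/7^3⌋ = ⌊1185/343⌋ = 3
(the next term ⌊1185/7^4⌋ = 0, terminating the sum). Summing: v_7(1185!) = 169 + 24 + 3 = 196.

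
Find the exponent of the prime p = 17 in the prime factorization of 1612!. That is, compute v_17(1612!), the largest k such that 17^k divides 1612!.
v_17(1612!) = 99

Legendre's formula: v_p(n!) = Σ_{k ≥ 1} ⌊n / p^k⌋. For p = 17, n = 1612, the terms are:
  ⌊1612/17^1⌋ = ⌊1612/17⌋ = 94
  ⌊1612/17^2⌋ = ⌊1612/289⌋ = 5
(the next term ⌊1612/17^3⌋ = 0, terminating the sum). Summing: v_17(1612!) = 94 + 5 = 99.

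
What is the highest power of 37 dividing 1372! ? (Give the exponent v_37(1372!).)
v_37(1372!) = 38

Legendre's formula: v_p(n!) = Σ_{k ≥ 1} ⌊n / p^k⌋. For p = 37, n = 1372, the terms are:
  ⌊1372/37^1⌋ = ⌊1372/37⌋ = 37
  ⌊1372/37^2⌋ = ⌊1372/1369⌋ = 1
(the next term ⌊1372/37^3⌋ = 0, terminating the sum). Summing: v_37(1372!) = 37 + 1 = 38.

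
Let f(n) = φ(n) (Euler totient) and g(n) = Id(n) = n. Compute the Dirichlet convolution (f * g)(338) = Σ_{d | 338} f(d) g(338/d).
(φ * Id)(338) = 1443

Divisors of 338: [1, 2, 13, 26, 169, 338]. For each d | 338:
  d = 1: φ(1) · Id(338/1) = 1 · 338 = 338
  d = 2: φ(2) · Id(338/2) = 1 · 169 = 169
  d = 13: φ(13) · Id(338/13) = 12 · 26 = 312
  d = 26: φ(26) · Id(338/26) = 12 · 13 = 156
  d = 169: φ(169) · Id(338/169) = 156 · 2 = 312
  d = 338: φ(338) · Id(338/338) = 156 · 1 = 156
Summing: (φ * Id)(338) = 338 + 169 + 312 + 156 + 312 + 156 = 1443.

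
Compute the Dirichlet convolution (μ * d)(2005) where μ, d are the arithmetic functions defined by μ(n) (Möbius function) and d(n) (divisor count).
(μ * d)(2005) = 1

Divisors of 2005: [1, 5, 401, 2005]. For each d | 2005:
  d = 1: μ(1) · d(2005/1) = 1 · 4 = 4
  d = 5: μ(5) · d(2005/5) = -1 · 2 = -2
  d = 401: μ(401) · d(2005/401) = -1 · 2 = -2
  d = 2005: μ(2005) · d(2005/2005) = 1 · 1 = 1
Summing: (μ * d)(2005) = 4 + -2 + -2 + 1 = 1.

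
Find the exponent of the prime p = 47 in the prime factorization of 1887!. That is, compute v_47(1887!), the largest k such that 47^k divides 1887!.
v_47(1887!) = 40

Legendre's formula: v_p(n!) = Σ_{k ≥ 1} ⌊n / p^k⌋. For p = 47, n = 1887, the terms are:
  ⌊1887/47^1⌋ = ⌊1887/47⌋ = 40
(the next term ⌊1887/47^2⌋ = 0, terminating the sum). Summing: v_47(1887!) = 40 = 40.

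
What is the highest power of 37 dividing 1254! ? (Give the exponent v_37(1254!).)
v_37(1254!) = 33

Legendre's formula: v_p(n!) = Σ_{k ≥ 1} ⌊n / p^k⌋. For p = 37, n = 1254, the terms are:
  ⌊1254/37^1⌋ = ⌊1254/37⌋ = 33
(the next term ⌊1254/37^2⌋ = 0, terminating the sum). Summing: v_37(1254!) = 33 = 33.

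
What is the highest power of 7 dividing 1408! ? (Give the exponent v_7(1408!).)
v_7(1408!) = 233

Legendre's formula: v_p(n!) = Σ_{k ≥ 1} ⌊n / p^k⌋. For p = 7, n = 1408, the terms are:
  ⌊1408/7^1⌋ = ⌊1408/7⌋ = 201
  ⌊1408/7^2⌋ = ⌊1408/49⌋ = 28
  ⌊1408/7^3⌋ = ⌊1408/343⌋ = 4
(the next term ⌊1408/7^4⌋ = 0, terminating the sum). Summing: v_7(1408!) = 201 + 28 + 4 = 233.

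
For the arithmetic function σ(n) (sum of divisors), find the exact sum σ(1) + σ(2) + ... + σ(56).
Σ_{n ≤ 56} σ(n) = 2616

Compute σ(n) for each 1 ≤ n ≤ 56: σ(1) = 1, σ(2) = 3, σ(3) = 4, σ(4) = 7, σ(5) = 6, σ(6) = 12, σ(7) = 8, σ(8) = 15, σ(9) = 13, σ(10) = 18, σ(11) = 12, σ(12) = 28, σ(13) = 14, σ(14) = 24, σ(15) = 24, σ(16) = 31, σ(17) = 18, σ(18) = 39, σ(19) = 20, σ(20) = 42, σ(21) = 32, σ(22) = 36, σ(23) = 24, σ(24) = 60, σ(25) = 31, σ(26) = 42, σ(27) = 40, σ(28) = 56, σ(29) = 30, σ(30) = 72, σ(31) = 32, σ(32) = 63, σ(33) = 48, σ(34) = 54, σ(35) = 48, σ(36) = 91, σ(37) = 38, σ(38) = 60, σ(39) = 56, σ(40) = 90, σ(41) = 42, σ(42) = 96, σ(43) = 44, σ(44) = 84, σ(45) = 78, σ(46) = 72, σ(47) = 48, σ(48) = 124, σ(49) = 57, σ(50) = 93, σ(51) = 72, σ(52) = 98, σ(53) = 54, σ(54) = 120, σ(55) = 72, σ(56) = 120. Summing all 56 values: 2616. (Average order: Σ_{n ≤ x} σ(n) ~ (π²/12) x². For x = 56, (π²/12)·56² ≈ 2579.26.)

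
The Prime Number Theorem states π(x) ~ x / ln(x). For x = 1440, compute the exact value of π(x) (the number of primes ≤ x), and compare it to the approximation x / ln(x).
π(1440) = 228;  x/ln(x) ≈ 198.01;  relative error ≈ 13.15%.

Directly count primes up to 1440: π(1440) = 228. The PNT approximation gives 1440/ln(1440) ≈ 1440/7.27240 ≈ 198.01. Relative error (π(x) − x/ln(x)) / π(x) ≈ 13.15%; the approximation is known to undercount slightly (Li(x) is a better estimate).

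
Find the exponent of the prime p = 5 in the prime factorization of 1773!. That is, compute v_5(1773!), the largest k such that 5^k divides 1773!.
v_5(1773!) = 440

Legendre's formula: v_p(n!) = Σ_{k ≥ 1} ⌊n / p^k⌋. For p = 5, n = 1773, the terms are:
  ⌊1773/5^1⌋ = ⌊1773/5⌋ = 354
  ⌊1773/5^2⌋ = ⌊1773/25⌋ = 70
  ⌊1773/5^3⌋ = ⌊1773/125⌋ = 14
  ⌊1773/5^4⌋ = ⌊1773/625⌋ = 2
(the next term ⌊1773/5^5⌋ = 0, terminating the sum). Summing: v_5(1773!) = 354 + 70 + 14 + 2 = 440.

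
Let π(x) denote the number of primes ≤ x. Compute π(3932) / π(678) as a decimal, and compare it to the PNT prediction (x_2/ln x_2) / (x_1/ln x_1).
π(3932)/π(678) = 546/123 ≈ 4.4390;  PNT prediction ≈ 4.5678.

π(678) = 123 and π(3932) = 546, so π(3932)/π(678) ≈ 4.4390. The PNT-predicted ratio is (3932/ln(3932)) / (678/ln(678)) ≈ 4.5678. The two agree to within a few percent, as expected.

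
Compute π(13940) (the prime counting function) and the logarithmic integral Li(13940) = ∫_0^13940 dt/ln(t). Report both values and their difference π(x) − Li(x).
π(13940) = 1648;  Li(13940) ≈ 1665.97;  π(x) − Li(x) ≈ -17.97.

Direct count of primes ≤ 13940 gives π(13940) = 1648. Numerical evaluation of the logarithmic integral gives Li(13940) ≈ 1665.97. The difference π(x) − Li(x) ≈ -17.97 is typically negative for small/moderate x (Li(x) overestimates), though Littlewood's theorem shows this sign changes infinitely often.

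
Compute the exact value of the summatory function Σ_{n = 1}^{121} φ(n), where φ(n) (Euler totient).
Σ_{n ≤ 121} φ(n) = 4496

Compute φ(n) for each 1 ≤ n ≤ 121: φ(1) = 1, φ(2) = 1, φ(3) = 2, φ(4) = 2, φ(5) = 4, φ(6) = 2, φ(7) = 6, φ(8) = 4, φ(9) = 6, φ(10) = 4, φ(11) = 10, φ(12) = 4, φ(13) = 12, φ(14) = 6, φ(15) = 8, φ(16) = 8, φ(17) = 16, φ(18) = 6, φ(19) = 18, φ(20) = 8, φ(21) = 12, φ(22) = 10, φ(23) = 22, φ(24) = 8, φ(25) = 20, φ(26) = 12, φ(27) = 18, φ(28) = 12, φ(29) = 28, φ(30) = 8, φ(31) = 30, φ(32) = 16, φ(33) = 20, φ(34) = 16, φ(35) = 24, φ(36) = 12, φ(37) = 36, φ(38) = 18, φ(39) = 24, φ(40) = 16, φ(41) = 40, φ(42) = 12, φ(43) = 42, φ(44) = 20, φ(45) = 24, φ(46) = 22, φ(47) = 46, φ(48) = 16, φ(49) = 42, φ(50) = 20, φ(51) = 32, φ(52) = 24, φ(53) = 52, φ(54) = 18, φ(55) = 40, φ(56) = 24, φ(57) = 36, φ(58) = 28, φ(59) = 58, φ(60) = 16, φ(61) = 60, φ(62) = 30, φ(63) = 36, φ(64) = 32, φ(65) = 48, φ(66) = 20, φ(67) = 66, φ(68) = 32, φ(69) = 44, φ(70) = 24, φ(71) = 70, φ(72) = 24, φ(73) = 72, φ(74) = 36, φ(75) = 40, φ(76) = 36, φ(77) = 60, φ(78) = 24, φ(79) = 78, φ(80) = 32, φ(81) = 54, φ(82) = 40, φ(83) = 82, φ(84) = 24, φ(85) = 64, φ(86) = 42, φ(87) = 56, φ(88) = 40, φ(89) = 88, φ(90) = 24, φ(91) = 72, φ(92) = 44, φ(93) = 60, φ(94) = 46, φ(95) = 72, φ(96) = 32, φ(97) = 96, φ(98) = 42, φ(99) = 60, φ(100) = 40, φ(101) = 100, φ(102) = 32, φ(103) = 102, φ(104) = 48, φ(105) = 48, φ(106) = 52, φ(107) = 106, φ(108) = 36, φ(109) = 108, φ(110) = 40, φ(111) = 72, φ(112) = 48, φ(113) = 112, φ(114) = 36, φ(115) = 88, φ(116) = 56, φ(117) = 72, φ(118) = 58, φ(119) = 96, φ(120) = 32, φ(121) = 110. Summing all 121 values: 4496. (Average order: Σ_{n ≤ x} φ(n) ~ (3/π²) x². For x = 121, (3/π²)·121² ≈ 4450.33.)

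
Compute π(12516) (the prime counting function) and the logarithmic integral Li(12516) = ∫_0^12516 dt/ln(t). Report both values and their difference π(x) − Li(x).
π(12516) = 1494;  Li(12516) ≈ 1515.91;  π(x) − Li(x) ≈ -21.91.

Direct count of primes ≤ 12516 gives π(12516) = 1494. Numerical evaluation of the logarithmic integral gives Li(12516) ≈ 1515.91. The difference π(x) − Li(x) ≈ -21.91 is typically negative for small/moderate x (Li(x) overestimates), though Littlewood's theorem shows this sign changes infinitely often.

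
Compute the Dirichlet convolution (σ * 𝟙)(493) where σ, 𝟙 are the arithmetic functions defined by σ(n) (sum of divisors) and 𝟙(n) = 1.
(σ * 𝟙)(493) = 589

Divisors of 493: [1, 17, 29, 493]. For each d | 493:
  d = 1: σ(1) · 𝟙(493/1) = 1 · 1 = 1
  d = 17: σ(17) · 𝟙(493/17) = 18 · 1 = 18
  d = 29: σ(29) · 𝟙(493/29) = 30 · 1 = 30
  d = 493: σ(493) · 𝟙(493/493) = 540 · 1 = 540
Summing: (σ * 𝟙)(493) = 1 + 18 + 30 + 540 = 589.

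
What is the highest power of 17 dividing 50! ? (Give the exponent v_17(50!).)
v_17(50!) = 2

Legendre's formula: v_p(n!) = Σ_{k ≥ 1} ⌊n / p^k⌋. For p = 17, n = 50, the terms are:
  ⌊50/17^1⌋ = ⌊50/17⌋ = 2
(the next term ⌊50/17^2⌋ = 0, terminating the sum). Summing: v_17(50!) = 2 = 2.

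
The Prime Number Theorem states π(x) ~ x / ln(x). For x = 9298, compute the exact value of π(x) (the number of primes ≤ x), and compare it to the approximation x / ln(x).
π(9298) = 1151;  x/ln(x) ≈ 1017.56;  relative error ≈ 11.59%.

Directly count primes up to 9298: π(9298) = 1151. The PNT approximation gives 9298/ln(9298) ≈ 9298/9.13755 ≈ 1017.56. Relative error (π(x) − x/ln(x)) / π(x) ≈ 11.59%; the approximation is known to undercount slightly (Li(x) is a better estimate).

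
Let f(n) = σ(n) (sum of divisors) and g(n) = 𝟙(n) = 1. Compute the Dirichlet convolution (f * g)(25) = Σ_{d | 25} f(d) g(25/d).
(σ * 𝟙)(25) = 38

Divisors of 25: [1, 5, 25]. For each d | 25:
  d = 1: σ(1) · 𝟙(25/1) = 1 · 1 = 1
  d = 5: σ(5) · 𝟙(25/5) = 6 · 1 = 6
  d = 25: σ(25) · 𝟙(25/25) = 31 · 1 = 31
Summing: (σ * 𝟙)(25) = 1 + 6 + 31 = 38.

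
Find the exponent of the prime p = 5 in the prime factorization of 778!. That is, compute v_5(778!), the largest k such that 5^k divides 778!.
v_5(778!) = 193

Legendre's formula: v_p(n!) = Σ_{k ≥ 1} ⌊n / p^k⌋. For p = 5, n = 778, the terms are:
  ⌊778/5^1⌋ = ⌊778/5⌋ = 155
  ⌊778/5^2⌋ = ⌊778/25⌋ = 31
  ⌊778/5^3⌋ = ⌊778/125⌋ = 6
  ⌊778/5^4⌋ = ⌊778/625⌋ = 1
(the next term ⌊778/5^5⌋ = 0, terminating the sum). Summing: v_5(778!) = 155 + 31 + 6 + 1 = 193.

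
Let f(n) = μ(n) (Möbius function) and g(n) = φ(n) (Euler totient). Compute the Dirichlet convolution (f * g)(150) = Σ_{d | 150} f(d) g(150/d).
(μ * φ)(150) = 0

Divisors of 150: [1, 2, 3, 5, 6, 10, 15, 25, 30, 50, 75, 150]. For each d | 150:
  d = 1: μ(1) · φ(150/1) = 1 · 40 = 40
  d = 2: μ(2) · φ(150/2) = -1 · 40 = -40
  d = 3: μ(3) · φ(150/3) = -1 · 20 = -20
  d = 5: μ(5) · φ(150/5) = -1 · 8 = -8
  d = 6: μ(6) · φ(150/6) = 1 · 20 = 20
  d = 10: μ(10) · φ(150/10) = 1 · 8 = 8
  d = 15: μ(15) · φ(150/15) = 1 · 4 = 4
  d = 25: μ(25) · φ(150/25) = 0 · 2 = 0
  d = 30: μ(30) · φ(150/30) = -1 · 4 = -4
  d = 50: μ(50) · φ(150/50) = 0 · 2 = 0
  d = 75: μ(75) · φ(150/75) = 0 · 1 = 0
  d = 150: μ(150) · φ(150/150) = 0 · 1 = 0
Summing: (μ * φ)(150) = 40 + -40 + -20 + -8 + 20 + 8 + 4 + 0 + -4 + 0 + 0 + 0 = 0.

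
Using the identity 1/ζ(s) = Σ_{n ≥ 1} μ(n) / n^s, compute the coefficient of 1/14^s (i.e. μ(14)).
μ(14) = 1

Factor n = 14 = 2 · 7. μ(n) = 0 if any exponent ≥ 2 (not squarefree); otherwise μ(n) = (−1)^{ω(n)} where ω(n) is the number of distinct prime factors. Applying: μ(14) = 1.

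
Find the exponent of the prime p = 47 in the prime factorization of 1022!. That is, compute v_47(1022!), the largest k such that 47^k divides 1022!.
v_47(1022!) = 21

Legendre's formula: v_p(n!) = Σ_{k ≥ 1} ⌊n / p^k⌋. For p = 47, n = 1022, the terms are:
  ⌊1022/47^1⌋ = ⌊1022/47⌋ = 21
(the next term ⌊1022/47^2⌋ = 0, terminating the sum). Summing: v_47(1022!) = 21 = 21.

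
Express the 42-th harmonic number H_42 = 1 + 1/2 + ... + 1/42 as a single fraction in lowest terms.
H_42 = 12309312989335019/2844937529085600

Direct summation: H_42 = 1 + 1/2 + ... + 1/42. The least common denominator is lcm(1, ..., 42) = 219060189739591200; over this denominator the numerator is 219060189739591200 + 109530094869795600 + 73020063246530400 + 54765047434897800 + 43812037947918240 + 36510031623265200 + 31294312819941600 + 27382523717448900 + 24340021082176800 + 21906018973959120 + 19914562703599200 + 18255015811632600 + 16850783826122400 + 15647156409970800 + 14604012649306080 + 13691261858724450 + 12885893514093600 + 12170010541088400 + 11529483670504800 + 10953009486979560 + 10431437606647200 + 9957281351799600 + 9524356075634400 + 9127507905816300 + 8762407589583648 + 8425391913061200 + 8113340360725600 + 7823578204985400 + 7553799646192800 + 7302006324653040 + 7066457733535200 + 6845630929362225 + 6638187567866400 + 6442946757046800 + 6258862563988320 + 6085005270544200 + 5920545668637600 + 5764741835252400 + 5616927942040800 + 5476504743489780 + 5342931457063200 + 5215718803323600 = 947817100178796463, so H_42 = 947817100178796463/219060189739591200; reducing by gcd(947817100178796463, 219060189739591200) = 77 gives 12309312989335019/2844937529085600 ≈ 4.32674. (The PNT-adjacent estimate ln(42) + γ ≈ 4.31489 matches within O(1/n).)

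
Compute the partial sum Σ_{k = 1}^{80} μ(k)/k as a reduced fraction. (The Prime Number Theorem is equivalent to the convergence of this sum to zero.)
Σ μ(k)/k = -5419230422019661121772083237/214509651156044860526605636942

Values of μ(k) for 1 ≤ k ≤ 80: μ(1) = 1, μ(2) = -1, μ(3) = -1, μ(5) = -1, μ(6) = 1, μ(7) = -1, μ(10) = 1, μ(11) = -1, μ(13) = -1, μ(14) = 1, μ(15) = 1, μ(17) = -1, μ(19) = -1, μ(21) = 1, μ(22) = 1, μ(23) = -1, μ(26) = 1, μ(29) = -1, μ(30) = -1, μ(31) = -1, μ(33) = 1, μ(34) = 1, μ(35) = 1, μ(37) = -1, μ(38) = 1, μ(39) = 1, μ(41) = -1, μ(42) = -1, μ(43) = -1, μ(46) = 1, μ(47) = -1, μ(51) = 1, μ(53) = -1, μ(55) = 1, μ(57) = 1, μ(58) = 1, μ(59) = -1, μ(61) = -1, μ(62) = 1, μ(65) = 1, μ(66) = -1, μ(67) = -1, μ(69) = 1, μ(70) = -1, μ(71) = -1, μ(73) = -1, μ(74) = 1, μ(77) = 1, μ(78) = -1, μ(79) = -1, with μ = 0 on non-squarefree integers. Summing μ(k)/k for k where μ(k) ≠ 0 gives -5419230422019661121772083237/214509651156044860526605636942 ≈ -0.0253. (PNT ⟺ this sum → 0 as n → ∞.)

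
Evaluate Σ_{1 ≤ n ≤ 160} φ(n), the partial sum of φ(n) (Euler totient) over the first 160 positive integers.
Σ_{n ≤ 160} φ(n) = 7806

Compute φ(n) for each 1 ≤ n ≤ 160: φ(1) = 1, φ(2) = 1, φ(3) = 2, φ(4) = 2, φ(5) = 4, φ(6) = 2, φ(7) = 6, φ(8) = 4, φ(9) = 6, φ(10) = 4, φ(11) = 10, φ(12) = 4, φ(13) = 12, φ(14) = 6, φ(15) = 8, φ(16) = 8, φ(17) = 16, φ(18) = 6, φ(19) = 18, φ(20) = 8, φ(21) = 12, φ(22) = 10, φ(23) = 22, φ(24) = 8, φ(25) = 20, φ(26) = 12, φ(27) = 18, φ(28) = 12, φ(29) = 28, φ(30) = 8, φ(31) = 30, φ(32) = 16, φ(33) = 20, φ(34) = 16, φ(35) = 24, φ(36) = 12, φ(37) = 36, φ(38) = 18, φ(39) = 24, φ(40) = 16, φ(41) = 40, φ(42) = 12, φ(43) = 42, φ(44) = 20, φ(45) = 24, φ(46) = 22, φ(47) = 46, φ(48) = 16, φ(49) = 42, φ(50) = 20, φ(51) = 32, φ(52) = 24, φ(53) = 52, φ(54) = 18, φ(55) = 40, φ(56) = 24, φ(57) = 36, φ(58) = 28, φ(59) = 58, φ(60) = 16, φ(61) = 60, φ(62) = 30, φ(63) = 36, φ(64) = 32, φ(65) = 48, φ(66) = 20, φ(67) = 66, φ(68) = 32, φ(69) = 44, φ(70) = 24, φ(71) = 70, φ(72) = 24, φ(73) = 72, φ(74) = 36, φ(75) = 40, φ(76) = 36, φ(77) = 60, φ(78) = 24, φ(79) = 78, φ(80) = 32, φ(81) = 54, φ(82) = 40, φ(83) = 82, φ(84) = 24, φ(85) = 64, φ(86) = 42, φ(87) = 56, φ(88) = 40, φ(89) = 88, φ(90) = 24, φ(91) = 72, φ(92) = 44, φ(93) = 60, φ(94) = 46, φ(95) = 72, φ(96) = 32, φ(97) = 96, φ(98) = 42, φ(99) = 60, φ(100) = 40, φ(101) = 100, φ(102) = 32, φ(103) = 102, φ(104) = 48, φ(105) = 48, φ(106) = 52, φ(107) = 106, φ(108) = 36, φ(109) = 108, φ(110) = 40, φ(111) = 72, φ(112) = 48, φ(113) = 112, φ(114) = 36, φ(115) = 88, φ(116) = 56, φ(117) = 72, φ(118) = 58, φ(119) = 96, φ(120) = 32, φ(121) = 110, φ(122) = 60, φ(123) = 80, φ(124) = 60, φ(125) = 100, φ(126) = 36, φ(127) = 126, φ(128) = 64, φ(129) = 84, φ(130) = 48, φ(131) = 130, φ(132) = 40, φ(133) = 108, φ(134) = 66, φ(135) = 72, φ(136) = 64, φ(137) = 136, φ(138) = 44, φ(139) = 138, φ(140) = 48, φ(141) = 92, φ(142) = 70, φ(143) = 120, φ(144) = 48, φ(145) = 112, φ(146) = 72, φ(147) = 84, φ(148) = 72, φ(149) = 148, φ(150) = 40, φ(151) = 150, φ(152) = 72, φ(153) = 96, φ(154) = 60, φ(155) = 120, φ(156) = 48, φ(157) = 156, φ(158) = 78, φ(159) = 104, φ(160) = 64. Summing all 160 values: 7806. (Average order: Σ_{n ≤ x} φ(n) ~ (3/π²) x². For x = 160, (3/π²)·160² ≈ 7781.47.)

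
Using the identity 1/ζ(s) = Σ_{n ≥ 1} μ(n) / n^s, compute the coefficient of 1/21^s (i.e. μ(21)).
μ(21) = 1

Factor n = 21 = 3 · 7. μ(n) = 0 if any exponent ≥ 2 (not squarefree); otherwise μ(n) = (−1)^{ω(n)} where ω(n) is the number of distinct prime factors. Applying: μ(21) = 1.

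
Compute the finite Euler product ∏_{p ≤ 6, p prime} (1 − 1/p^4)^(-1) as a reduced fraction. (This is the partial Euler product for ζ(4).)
∏ = 225/208

The primes p ≤ 6 are [2, 3, 5]. For each prime, (1 − 1/p^4)^(-1) = p^4 / (p^4 − 1). The product is (1 − 1/2^4)^(-1), (1 − 1/3^4)^(-1), (1 − 1/5^4)^(-1) = ∏ p^4 / (p^4 − 1) = 225/208.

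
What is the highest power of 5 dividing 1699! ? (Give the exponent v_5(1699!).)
v_5(1699!) = 421

Legendre's formula: v_p(n!) = Σ_{k ≥ 1} ⌊n / p^k⌋. For p = 5, n = 1699, the terms are:
  ⌊1699/5^1⌋ = ⌊1699/5⌋ = 339
  ⌊1699/5^2⌋ = ⌊1699/25⌋ = 67
  ⌊1699/5^3⌋ = ⌊1699/125⌋ = 13
  ⌊1699/5^4⌋ = ⌊1699/625⌋ = 2
(the next term ⌊1699/5^5⌋ = 0, terminating the sum). Summing: v_5(1699!) = 339 + 67 + 13 + 2 = 421.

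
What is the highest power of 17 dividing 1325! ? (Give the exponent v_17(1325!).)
v_17(1325!) = 81

Legendre's formula: v_p(n!) = Σ_{k ≥ 1} ⌊n / p^k⌋. For p = 17, n = 1325, the terms are:
  ⌊1325/17^1⌋ = ⌊1325/17⌋ = 77
  ⌊1325/17^2⌋ = ⌊1325/289⌋ = 4
(the next term ⌊1325/17^3⌋ = 0, terminating the sum). Summing: v_17(1325!) = 77 + 4 = 81.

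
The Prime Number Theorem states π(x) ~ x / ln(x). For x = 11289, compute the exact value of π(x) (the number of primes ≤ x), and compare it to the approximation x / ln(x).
π(11289) = 1365;  x/ln(x) ≈ 1209.76;  relative error ≈ 11.37%.

Directly count primes up to 11289: π(11289) = 1365. The PNT approximation gives 11289/ln(11289) ≈ 11289/9.33158 ≈ 1209.76. Relative error (π(x) − x/ln(x)) / π(x) ≈ 11.37%; the approximation is known to undercount slightly (Li(x) is a better estimate).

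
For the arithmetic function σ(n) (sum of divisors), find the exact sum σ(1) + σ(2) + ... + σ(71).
Σ_{n ≤ 71} σ(n) = 4137

Compute σ(n) for each 1 ≤ n ≤ 71: σ(1) = 1, σ(2) = 3, σ(3) = 4, σ(4) = 7, σ(5) = 6, σ(6) = 12, σ(7) = 8, σ(8) = 15, σ(9) = 13, σ(10) = 18, σ(11) = 12, σ(12) = 28, σ(13) = 14, σ(14) = 24, σ(15) = 24, σ(16) = 31, σ(17) = 18, σ(18) = 39, σ(19) = 20, σ(20) = 42, σ(21) = 32, σ(22) = 36, σ(23) = 24, σ(24) = 60, σ(25) = 31, σ(26) = 42, σ(27) = 40, σ(28) = 56, σ(29) = 30, σ(30) = 72, σ(31) = 32, σ(32) = 63, σ(33) = 48, σ(34) = 54, σ(35) = 48, σ(36) = 91, σ(37) = 38, σ(38) = 60, σ(39) = 56, σ(40) = 90, σ(41) = 42, σ(42) = 96, σ(43) = 44, σ(44) = 84, σ(45) = 78, σ(46) = 72, σ(47) = 48, σ(48) = 124, σ(49) = 57, σ(50) = 93, σ(51) = 72, σ(52) = 98, σ(53) = 54, σ(54) = 120, σ(55) = 72, σ(56) = 120, σ(57) = 80, σ(58) = 90, σ(59) = 60, σ(60) = 168, σ(61) = 62, σ(62) = 96, σ(63) = 104, σ(64) = 127, σ(65) = 84, σ(66) = 144, σ(67) = 68, σ(68) = 126, σ(69) = 96, σ(70) = 144, σ(71) = 72. Summing all 71 values: 4137. (Average order: Σ_{n ≤ x} σ(n) ~ (π²/12) x². For x = 71, (π²/12)·71² ≈ 4146.06.)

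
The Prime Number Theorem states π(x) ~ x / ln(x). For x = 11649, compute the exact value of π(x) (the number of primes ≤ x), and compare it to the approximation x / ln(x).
π(11649) = 1399;  x/ln(x) ≈ 1244.16;  relative error ≈ 11.07%.

Directly count primes up to 11649: π(11649) = 1399. The PNT approximation gives 11649/ln(11649) ≈ 11649/9.36298 ≈ 1244.16. Relative error (π(x) − x/ln(x)) / π(x) ≈ 11.07%; the approximation is known to undercount slightly (Li(x) is a better estimate).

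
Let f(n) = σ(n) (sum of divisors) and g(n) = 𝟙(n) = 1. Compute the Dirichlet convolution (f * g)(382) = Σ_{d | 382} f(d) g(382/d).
(σ * 𝟙)(382) = 772

Divisors of 382: [1, 2, 191, 382]. For each d | 382:
  d = 1: σ(1) · 𝟙(382/1) = 1 · 1 = 1
  d = 2: σ(2) · 𝟙(382/2) = 3 · 1 = 3
  d = 191: σ(191) · 𝟙(382/191) = 192 · 1 = 192
  d = 382: σ(382) · 𝟙(382/382) = 576 · 1 = 576
Summing: (σ * 𝟙)(382) = 1 + 3 + 192 + 576 = 772.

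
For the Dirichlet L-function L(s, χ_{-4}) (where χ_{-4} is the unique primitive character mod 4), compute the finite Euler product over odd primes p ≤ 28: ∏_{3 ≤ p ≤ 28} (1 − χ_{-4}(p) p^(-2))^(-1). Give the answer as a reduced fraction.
∏ = 7900068038863/8628726988800

The odd primes p ≤ 28 are [3, 5, 7, 11, 13, 17, 19, 23]. For each, χ(p) = 1 if p ≡ 1 mod 4, χ(p) = −1 if p ≡ 3 mod 4. Taking (1 − χ(p)/p^2)^(-1) = p^2/(p^2 − χ(p)): (1 − (-1)/3^2)^(-1) · (1 − (1)/5^2)^(-1) · (1 − (-1)/7^2)^(-1) · (1 − (-1)/11^2)^(-1) · (1 − (1)/13^2)^(-1) · (1 − (1)/17^2)^(-1) · (1 − (-1)/19^2)^(-1) · (1 − (-1)/23^2)^(-1) = 7900068038863/8628726988800.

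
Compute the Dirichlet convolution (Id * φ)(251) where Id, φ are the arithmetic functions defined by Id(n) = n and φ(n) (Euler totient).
(Id * φ)(251) = 501

Divisors of 251: [1, 251]. For each d | 251:
  d = 1: Id(1) · φ(251/1) = 1 · 250 = 250
  d = 251: Id(251) · φ(251/251) = 251 · 1 = 251
Summing: (Id * φ)(251) = 250 + 251 = 501.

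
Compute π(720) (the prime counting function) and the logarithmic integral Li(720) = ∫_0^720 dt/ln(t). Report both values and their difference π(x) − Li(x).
π(720) = 128;  Li(720) ≈ 136.14;  π(x) − Li(x) ≈ -8.14.

Direct count of primes ≤ 720 gives π(720) = 128. Numerical evaluation of the logarithmic integral gives Li(720) ≈ 136.14. The difference π(x) − Li(x) ≈ -8.14 is typically negative for small/moderate x (Li(x) overestimates), though Littlewood's theorem shows this sign changes infinitely often.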